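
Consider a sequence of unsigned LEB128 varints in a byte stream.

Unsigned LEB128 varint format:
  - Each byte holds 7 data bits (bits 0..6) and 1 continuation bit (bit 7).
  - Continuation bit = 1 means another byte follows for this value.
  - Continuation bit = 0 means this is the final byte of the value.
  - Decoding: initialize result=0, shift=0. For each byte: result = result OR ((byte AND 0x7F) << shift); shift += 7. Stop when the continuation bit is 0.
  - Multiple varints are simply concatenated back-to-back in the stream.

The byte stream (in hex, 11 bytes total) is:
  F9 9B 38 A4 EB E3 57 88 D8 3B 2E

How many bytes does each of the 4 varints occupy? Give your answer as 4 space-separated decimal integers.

Answer: 3 4 3 1

Derivation:
  byte[0]=0xF9 cont=1 payload=0x79=121: acc |= 121<<0 -> acc=121 shift=7
  byte[1]=0x9B cont=1 payload=0x1B=27: acc |= 27<<7 -> acc=3577 shift=14
  byte[2]=0x38 cont=0 payload=0x38=56: acc |= 56<<14 -> acc=921081 shift=21 [end]
Varint 1: bytes[0:3] = F9 9B 38 -> value 921081 (3 byte(s))
  byte[3]=0xA4 cont=1 payload=0x24=36: acc |= 36<<0 -> acc=36 shift=7
  byte[4]=0xEB cont=1 payload=0x6B=107: acc |= 107<<7 -> acc=13732 shift=14
  byte[5]=0xE3 cont=1 payload=0x63=99: acc |= 99<<14 -> acc=1635748 shift=21
  byte[6]=0x57 cont=0 payload=0x57=87: acc |= 87<<21 -> acc=184087972 shift=28 [end]
Varint 2: bytes[3:7] = A4 EB E3 57 -> value 184087972 (4 byte(s))
  byte[7]=0x88 cont=1 payload=0x08=8: acc |= 8<<0 -> acc=8 shift=7
  byte[8]=0xD8 cont=1 payload=0x58=88: acc |= 88<<7 -> acc=11272 shift=14
  byte[9]=0x3B cont=0 payload=0x3B=59: acc |= 59<<14 -> acc=977928 shift=21 [end]
Varint 3: bytes[7:10] = 88 D8 3B -> value 977928 (3 byte(s))
  byte[10]=0x2E cont=0 payload=0x2E=46: acc |= 46<<0 -> acc=46 shift=7 [end]
Varint 4: bytes[10:11] = 2E -> value 46 (1 byte(s))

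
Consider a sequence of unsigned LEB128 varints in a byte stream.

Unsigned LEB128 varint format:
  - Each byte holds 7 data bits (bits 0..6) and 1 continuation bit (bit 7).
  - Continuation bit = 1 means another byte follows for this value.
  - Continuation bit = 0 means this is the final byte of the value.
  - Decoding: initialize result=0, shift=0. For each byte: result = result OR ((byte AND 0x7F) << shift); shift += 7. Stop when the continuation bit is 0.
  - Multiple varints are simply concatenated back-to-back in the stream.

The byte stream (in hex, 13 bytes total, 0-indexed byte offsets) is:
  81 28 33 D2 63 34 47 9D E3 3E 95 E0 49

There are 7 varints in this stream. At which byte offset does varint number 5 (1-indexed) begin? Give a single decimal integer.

  byte[0]=0x81 cont=1 payload=0x01=1: acc |= 1<<0 -> acc=1 shift=7
  byte[1]=0x28 cont=0 payload=0x28=40: acc |= 40<<7 -> acc=5121 shift=14 [end]
Varint 1: bytes[0:2] = 81 28 -> value 5121 (2 byte(s))
  byte[2]=0x33 cont=0 payload=0x33=51: acc |= 51<<0 -> acc=51 shift=7 [end]
Varint 2: bytes[2:3] = 33 -> value 51 (1 byte(s))
  byte[3]=0xD2 cont=1 payload=0x52=82: acc |= 82<<0 -> acc=82 shift=7
  byte[4]=0x63 cont=0 payload=0x63=99: acc |= 99<<7 -> acc=12754 shift=14 [end]
Varint 3: bytes[3:5] = D2 63 -> value 12754 (2 byte(s))
  byte[5]=0x34 cont=0 payload=0x34=52: acc |= 52<<0 -> acc=52 shift=7 [end]
Varint 4: bytes[5:6] = 34 -> value 52 (1 byte(s))
  byte[6]=0x47 cont=0 payload=0x47=71: acc |= 71<<0 -> acc=71 shift=7 [end]
Varint 5: bytes[6:7] = 47 -> value 71 (1 byte(s))
  byte[7]=0x9D cont=1 payload=0x1D=29: acc |= 29<<0 -> acc=29 shift=7
  byte[8]=0xE3 cont=1 payload=0x63=99: acc |= 99<<7 -> acc=12701 shift=14
  byte[9]=0x3E cont=0 payload=0x3E=62: acc |= 62<<14 -> acc=1028509 shift=21 [end]
Varint 6: bytes[7:10] = 9D E3 3E -> value 1028509 (3 byte(s))
  byte[10]=0x95 cont=1 payload=0x15=21: acc |= 21<<0 -> acc=21 shift=7
  byte[11]=0xE0 cont=1 payload=0x60=96: acc |= 96<<7 -> acc=12309 shift=14
  byte[12]=0x49 cont=0 payload=0x49=73: acc |= 73<<14 -> acc=1208341 shift=21 [end]
Varint 7: bytes[10:13] = 95 E0 49 -> value 1208341 (3 byte(s))

Answer: 6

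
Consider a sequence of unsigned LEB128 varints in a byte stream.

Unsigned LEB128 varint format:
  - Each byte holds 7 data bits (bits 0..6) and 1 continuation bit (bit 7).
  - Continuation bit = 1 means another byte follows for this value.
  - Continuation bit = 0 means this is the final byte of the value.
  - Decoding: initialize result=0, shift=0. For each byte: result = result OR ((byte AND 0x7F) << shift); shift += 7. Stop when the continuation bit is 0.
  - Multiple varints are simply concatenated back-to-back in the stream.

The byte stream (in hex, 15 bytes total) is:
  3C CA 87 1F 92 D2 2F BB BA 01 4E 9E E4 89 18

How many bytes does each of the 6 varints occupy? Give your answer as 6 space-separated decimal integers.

  byte[0]=0x3C cont=0 payload=0x3C=60: acc |= 60<<0 -> acc=60 shift=7 [end]
Varint 1: bytes[0:1] = 3C -> value 60 (1 byte(s))
  byte[1]=0xCA cont=1 payload=0x4A=74: acc |= 74<<0 -> acc=74 shift=7
  byte[2]=0x87 cont=1 payload=0x07=7: acc |= 7<<7 -> acc=970 shift=14
  byte[3]=0x1F cont=0 payload=0x1F=31: acc |= 31<<14 -> acc=508874 shift=21 [end]
Varint 2: bytes[1:4] = CA 87 1F -> value 508874 (3 byte(s))
  byte[4]=0x92 cont=1 payload=0x12=18: acc |= 18<<0 -> acc=18 shift=7
  byte[5]=0xD2 cont=1 payload=0x52=82: acc |= 82<<7 -> acc=10514 shift=14
  byte[6]=0x2F cont=0 payload=0x2F=47: acc |= 47<<14 -> acc=780562 shift=21 [end]
Varint 3: bytes[4:7] = 92 D2 2F -> value 780562 (3 byte(s))
  byte[7]=0xBB cont=1 payload=0x3B=59: acc |= 59<<0 -> acc=59 shift=7
  byte[8]=0xBA cont=1 payload=0x3A=58: acc |= 58<<7 -> acc=7483 shift=14
  byte[9]=0x01 cont=0 payload=0x01=1: acc |= 1<<14 -> acc=23867 shift=21 [end]
Varint 4: bytes[7:10] = BB BA 01 -> value 23867 (3 byte(s))
  byte[10]=0x4E cont=0 payload=0x4E=78: acc |= 78<<0 -> acc=78 shift=7 [end]
Varint 5: bytes[10:11] = 4E -> value 78 (1 byte(s))
  byte[11]=0x9E cont=1 payload=0x1E=30: acc |= 30<<0 -> acc=30 shift=7
  byte[12]=0xE4 cont=1 payload=0x64=100: acc |= 100<<7 -> acc=12830 shift=14
  byte[13]=0x89 cont=1 payload=0x09=9: acc |= 9<<14 -> acc=160286 shift=21
  byte[14]=0x18 cont=0 payload=0x18=24: acc |= 24<<21 -> acc=50491934 shift=28 [end]
Varint 6: bytes[11:15] = 9E E4 89 18 -> value 50491934 (4 byte(s))

Answer: 1 3 3 3 1 4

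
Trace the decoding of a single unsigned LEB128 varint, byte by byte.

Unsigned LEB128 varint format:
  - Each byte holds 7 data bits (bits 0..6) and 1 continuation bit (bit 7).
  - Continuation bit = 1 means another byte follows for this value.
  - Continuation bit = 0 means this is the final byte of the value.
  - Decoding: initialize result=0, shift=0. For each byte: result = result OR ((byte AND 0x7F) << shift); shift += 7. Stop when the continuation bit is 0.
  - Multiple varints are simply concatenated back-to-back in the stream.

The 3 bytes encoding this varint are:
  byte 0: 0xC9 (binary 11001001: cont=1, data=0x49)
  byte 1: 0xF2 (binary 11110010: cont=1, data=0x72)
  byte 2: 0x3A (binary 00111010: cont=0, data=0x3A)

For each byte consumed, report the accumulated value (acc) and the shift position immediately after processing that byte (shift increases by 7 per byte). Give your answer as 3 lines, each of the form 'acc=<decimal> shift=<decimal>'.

Answer: acc=73 shift=7
acc=14665 shift=14
acc=964937 shift=21

Derivation:
byte 0=0xC9: payload=0x49=73, contrib = 73<<0 = 73; acc -> 73, shift -> 7
byte 1=0xF2: payload=0x72=114, contrib = 114<<7 = 14592; acc -> 14665, shift -> 14
byte 2=0x3A: payload=0x3A=58, contrib = 58<<14 = 950272; acc -> 964937, shift -> 21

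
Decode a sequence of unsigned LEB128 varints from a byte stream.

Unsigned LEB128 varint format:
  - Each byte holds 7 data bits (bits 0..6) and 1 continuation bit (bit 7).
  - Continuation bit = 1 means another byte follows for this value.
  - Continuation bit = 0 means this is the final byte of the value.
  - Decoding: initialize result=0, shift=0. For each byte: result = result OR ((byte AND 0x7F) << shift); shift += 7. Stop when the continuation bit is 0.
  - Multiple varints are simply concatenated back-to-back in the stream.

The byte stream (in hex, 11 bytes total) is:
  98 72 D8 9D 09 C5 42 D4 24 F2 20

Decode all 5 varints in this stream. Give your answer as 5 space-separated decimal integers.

Answer: 14616 151256 8517 4692 4210

Derivation:
  byte[0]=0x98 cont=1 payload=0x18=24: acc |= 24<<0 -> acc=24 shift=7
  byte[1]=0x72 cont=0 payload=0x72=114: acc |= 114<<7 -> acc=14616 shift=14 [end]
Varint 1: bytes[0:2] = 98 72 -> value 14616 (2 byte(s))
  byte[2]=0xD8 cont=1 payload=0x58=88: acc |= 88<<0 -> acc=88 shift=7
  byte[3]=0x9D cont=1 payload=0x1D=29: acc |= 29<<7 -> acc=3800 shift=14
  byte[4]=0x09 cont=0 payload=0x09=9: acc |= 9<<14 -> acc=151256 shift=21 [end]
Varint 2: bytes[2:5] = D8 9D 09 -> value 151256 (3 byte(s))
  byte[5]=0xC5 cont=1 payload=0x45=69: acc |= 69<<0 -> acc=69 shift=7
  byte[6]=0x42 cont=0 payload=0x42=66: acc |= 66<<7 -> acc=8517 shift=14 [end]
Varint 3: bytes[5:7] = C5 42 -> value 8517 (2 byte(s))
  byte[7]=0xD4 cont=1 payload=0x54=84: acc |= 84<<0 -> acc=84 shift=7
  byte[8]=0x24 cont=0 payload=0x24=36: acc |= 36<<7 -> acc=4692 shift=14 [end]
Varint 4: bytes[7:9] = D4 24 -> value 4692 (2 byte(s))
  byte[9]=0xF2 cont=1 payload=0x72=114: acc |= 114<<0 -> acc=114 shift=7
  byte[10]=0x20 cont=0 payload=0x20=32: acc |= 32<<7 -> acc=4210 shift=14 [end]
Varint 5: bytes[9:11] = F2 20 -> value 4210 (2 byte(s))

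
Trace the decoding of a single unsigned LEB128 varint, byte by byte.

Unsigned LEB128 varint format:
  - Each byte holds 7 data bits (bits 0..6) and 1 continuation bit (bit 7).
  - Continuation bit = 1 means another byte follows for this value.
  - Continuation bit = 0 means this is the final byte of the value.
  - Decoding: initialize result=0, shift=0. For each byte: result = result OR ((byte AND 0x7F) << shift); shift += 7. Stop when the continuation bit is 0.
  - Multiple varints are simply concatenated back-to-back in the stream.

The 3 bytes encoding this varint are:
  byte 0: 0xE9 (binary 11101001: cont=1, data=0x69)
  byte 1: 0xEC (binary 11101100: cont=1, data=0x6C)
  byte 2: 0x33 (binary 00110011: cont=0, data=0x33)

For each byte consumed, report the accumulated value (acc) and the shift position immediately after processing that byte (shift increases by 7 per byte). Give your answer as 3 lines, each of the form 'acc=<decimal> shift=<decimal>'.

byte 0=0xE9: payload=0x69=105, contrib = 105<<0 = 105; acc -> 105, shift -> 7
byte 1=0xEC: payload=0x6C=108, contrib = 108<<7 = 13824; acc -> 13929, shift -> 14
byte 2=0x33: payload=0x33=51, contrib = 51<<14 = 835584; acc -> 849513, shift -> 21

Answer: acc=105 shift=7
acc=13929 shift=14
acc=849513 shift=21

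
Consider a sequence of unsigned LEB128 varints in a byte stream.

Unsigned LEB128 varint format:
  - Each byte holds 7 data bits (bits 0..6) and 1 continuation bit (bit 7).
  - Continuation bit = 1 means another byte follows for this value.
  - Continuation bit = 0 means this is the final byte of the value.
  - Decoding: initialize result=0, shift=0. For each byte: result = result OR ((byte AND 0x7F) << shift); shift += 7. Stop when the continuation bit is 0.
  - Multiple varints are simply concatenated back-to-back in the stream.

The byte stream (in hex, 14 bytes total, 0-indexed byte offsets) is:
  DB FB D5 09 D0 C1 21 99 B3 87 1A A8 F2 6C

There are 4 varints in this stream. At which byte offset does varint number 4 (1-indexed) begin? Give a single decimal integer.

  byte[0]=0xDB cont=1 payload=0x5B=91: acc |= 91<<0 -> acc=91 shift=7
  byte[1]=0xFB cont=1 payload=0x7B=123: acc |= 123<<7 -> acc=15835 shift=14
  byte[2]=0xD5 cont=1 payload=0x55=85: acc |= 85<<14 -> acc=1408475 shift=21
  byte[3]=0x09 cont=0 payload=0x09=9: acc |= 9<<21 -> acc=20282843 shift=28 [end]
Varint 1: bytes[0:4] = DB FB D5 09 -> value 20282843 (4 byte(s))
  byte[4]=0xD0 cont=1 payload=0x50=80: acc |= 80<<0 -> acc=80 shift=7
  byte[5]=0xC1 cont=1 payload=0x41=65: acc |= 65<<7 -> acc=8400 shift=14
  byte[6]=0x21 cont=0 payload=0x21=33: acc |= 33<<14 -> acc=549072 shift=21 [end]
Varint 2: bytes[4:7] = D0 C1 21 -> value 549072 (3 byte(s))
  byte[7]=0x99 cont=1 payload=0x19=25: acc |= 25<<0 -> acc=25 shift=7
  byte[8]=0xB3 cont=1 payload=0x33=51: acc |= 51<<7 -> acc=6553 shift=14
  byte[9]=0x87 cont=1 payload=0x07=7: acc |= 7<<14 -> acc=121241 shift=21
  byte[10]=0x1A cont=0 payload=0x1A=26: acc |= 26<<21 -> acc=54647193 shift=28 [end]
Varint 3: bytes[7:11] = 99 B3 87 1A -> value 54647193 (4 byte(s))
  byte[11]=0xA8 cont=1 payload=0x28=40: acc |= 40<<0 -> acc=40 shift=7
  byte[12]=0xF2 cont=1 payload=0x72=114: acc |= 114<<7 -> acc=14632 shift=14
  byte[13]=0x6C cont=0 payload=0x6C=108: acc |= 108<<14 -> acc=1784104 shift=21 [end]
Varint 4: bytes[11:14] = A8 F2 6C -> value 1784104 (3 byte(s))

Answer: 11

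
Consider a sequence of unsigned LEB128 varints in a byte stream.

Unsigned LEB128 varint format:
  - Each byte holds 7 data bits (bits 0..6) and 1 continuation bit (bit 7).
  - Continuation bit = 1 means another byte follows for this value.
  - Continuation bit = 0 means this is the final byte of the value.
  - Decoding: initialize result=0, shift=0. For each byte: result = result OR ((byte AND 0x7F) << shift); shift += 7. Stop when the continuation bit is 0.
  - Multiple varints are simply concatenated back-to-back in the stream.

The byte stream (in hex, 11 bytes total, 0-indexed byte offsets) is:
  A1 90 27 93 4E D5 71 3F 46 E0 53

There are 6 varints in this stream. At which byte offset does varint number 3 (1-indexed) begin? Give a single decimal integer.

Answer: 5

Derivation:
  byte[0]=0xA1 cont=1 payload=0x21=33: acc |= 33<<0 -> acc=33 shift=7
  byte[1]=0x90 cont=1 payload=0x10=16: acc |= 16<<7 -> acc=2081 shift=14
  byte[2]=0x27 cont=0 payload=0x27=39: acc |= 39<<14 -> acc=641057 shift=21 [end]
Varint 1: bytes[0:3] = A1 90 27 -> value 641057 (3 byte(s))
  byte[3]=0x93 cont=1 payload=0x13=19: acc |= 19<<0 -> acc=19 shift=7
  byte[4]=0x4E cont=0 payload=0x4E=78: acc |= 78<<7 -> acc=10003 shift=14 [end]
Varint 2: bytes[3:5] = 93 4E -> value 10003 (2 byte(s))
  byte[5]=0xD5 cont=1 payload=0x55=85: acc |= 85<<0 -> acc=85 shift=7
  byte[6]=0x71 cont=0 payload=0x71=113: acc |= 113<<7 -> acc=14549 shift=14 [end]
Varint 3: bytes[5:7] = D5 71 -> value 14549 (2 byte(s))
  byte[7]=0x3F cont=0 payload=0x3F=63: acc |= 63<<0 -> acc=63 shift=7 [end]
Varint 4: bytes[7:8] = 3F -> value 63 (1 byte(s))
  byte[8]=0x46 cont=0 payload=0x46=70: acc |= 70<<0 -> acc=70 shift=7 [end]
Varint 5: bytes[8:9] = 46 -> value 70 (1 byte(s))
  byte[9]=0xE0 cont=1 payload=0x60=96: acc |= 96<<0 -> acc=96 shift=7
  byte[10]=0x53 cont=0 payload=0x53=83: acc |= 83<<7 -> acc=10720 shift=14 [end]
Varint 6: bytes[9:11] = E0 53 -> value 10720 (2 byte(s))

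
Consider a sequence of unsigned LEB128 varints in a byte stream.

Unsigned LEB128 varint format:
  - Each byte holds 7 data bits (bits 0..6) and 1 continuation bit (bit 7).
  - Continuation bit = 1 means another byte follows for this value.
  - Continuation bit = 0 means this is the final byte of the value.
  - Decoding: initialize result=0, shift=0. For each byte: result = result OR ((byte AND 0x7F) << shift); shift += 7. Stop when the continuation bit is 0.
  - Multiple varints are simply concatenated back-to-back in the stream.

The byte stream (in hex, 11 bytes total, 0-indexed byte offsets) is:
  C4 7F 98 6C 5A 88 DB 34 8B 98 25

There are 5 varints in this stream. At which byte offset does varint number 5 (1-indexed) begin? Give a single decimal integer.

  byte[0]=0xC4 cont=1 payload=0x44=68: acc |= 68<<0 -> acc=68 shift=7
  byte[1]=0x7F cont=0 payload=0x7F=127: acc |= 127<<7 -> acc=16324 shift=14 [end]
Varint 1: bytes[0:2] = C4 7F -> value 16324 (2 byte(s))
  byte[2]=0x98 cont=1 payload=0x18=24: acc |= 24<<0 -> acc=24 shift=7
  byte[3]=0x6C cont=0 payload=0x6C=108: acc |= 108<<7 -> acc=13848 shift=14 [end]
Varint 2: bytes[2:4] = 98 6C -> value 13848 (2 byte(s))
  byte[4]=0x5A cont=0 payload=0x5A=90: acc |= 90<<0 -> acc=90 shift=7 [end]
Varint 3: bytes[4:5] = 5A -> value 90 (1 byte(s))
  byte[5]=0x88 cont=1 payload=0x08=8: acc |= 8<<0 -> acc=8 shift=7
  byte[6]=0xDB cont=1 payload=0x5B=91: acc |= 91<<7 -> acc=11656 shift=14
  byte[7]=0x34 cont=0 payload=0x34=52: acc |= 52<<14 -> acc=863624 shift=21 [end]
Varint 4: bytes[5:8] = 88 DB 34 -> value 863624 (3 byte(s))
  byte[8]=0x8B cont=1 payload=0x0B=11: acc |= 11<<0 -> acc=11 shift=7
  byte[9]=0x98 cont=1 payload=0x18=24: acc |= 24<<7 -> acc=3083 shift=14
  byte[10]=0x25 cont=0 payload=0x25=37: acc |= 37<<14 -> acc=609291 shift=21 [end]
Varint 5: bytes[8:11] = 8B 98 25 -> value 609291 (3 byte(s))

Answer: 8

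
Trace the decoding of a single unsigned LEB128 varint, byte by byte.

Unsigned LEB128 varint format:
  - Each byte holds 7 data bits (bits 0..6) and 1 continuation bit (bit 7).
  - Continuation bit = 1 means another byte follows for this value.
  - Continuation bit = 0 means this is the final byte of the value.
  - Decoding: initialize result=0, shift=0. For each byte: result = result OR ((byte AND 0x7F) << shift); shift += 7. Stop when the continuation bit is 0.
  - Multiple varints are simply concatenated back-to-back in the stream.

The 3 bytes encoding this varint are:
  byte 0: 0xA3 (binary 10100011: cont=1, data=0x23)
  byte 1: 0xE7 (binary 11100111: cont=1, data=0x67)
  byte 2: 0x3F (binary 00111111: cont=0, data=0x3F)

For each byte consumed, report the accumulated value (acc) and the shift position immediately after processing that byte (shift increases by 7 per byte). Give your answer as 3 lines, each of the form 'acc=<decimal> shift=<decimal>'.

Answer: acc=35 shift=7
acc=13219 shift=14
acc=1045411 shift=21

Derivation:
byte 0=0xA3: payload=0x23=35, contrib = 35<<0 = 35; acc -> 35, shift -> 7
byte 1=0xE7: payload=0x67=103, contrib = 103<<7 = 13184; acc -> 13219, shift -> 14
byte 2=0x3F: payload=0x3F=63, contrib = 63<<14 = 1032192; acc -> 1045411, shift -> 21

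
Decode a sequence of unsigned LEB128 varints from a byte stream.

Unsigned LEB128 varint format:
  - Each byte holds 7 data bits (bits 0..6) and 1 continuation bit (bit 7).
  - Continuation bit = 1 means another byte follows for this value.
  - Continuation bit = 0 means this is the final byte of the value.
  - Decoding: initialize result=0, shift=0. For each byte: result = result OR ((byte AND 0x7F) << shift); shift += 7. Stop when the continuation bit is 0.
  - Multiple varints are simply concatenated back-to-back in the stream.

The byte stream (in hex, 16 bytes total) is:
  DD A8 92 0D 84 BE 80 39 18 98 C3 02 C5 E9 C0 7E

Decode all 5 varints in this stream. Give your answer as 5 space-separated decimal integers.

  byte[0]=0xDD cont=1 payload=0x5D=93: acc |= 93<<0 -> acc=93 shift=7
  byte[1]=0xA8 cont=1 payload=0x28=40: acc |= 40<<7 -> acc=5213 shift=14
  byte[2]=0x92 cont=1 payload=0x12=18: acc |= 18<<14 -> acc=300125 shift=21
  byte[3]=0x0D cont=0 payload=0x0D=13: acc |= 13<<21 -> acc=27563101 shift=28 [end]
Varint 1: bytes[0:4] = DD A8 92 0D -> value 27563101 (4 byte(s))
  byte[4]=0x84 cont=1 payload=0x04=4: acc |= 4<<0 -> acc=4 shift=7
  byte[5]=0xBE cont=1 payload=0x3E=62: acc |= 62<<7 -> acc=7940 shift=14
  byte[6]=0x80 cont=1 payload=0x00=0: acc |= 0<<14 -> acc=7940 shift=21
  byte[7]=0x39 cont=0 payload=0x39=57: acc |= 57<<21 -> acc=119545604 shift=28 [end]
Varint 2: bytes[4:8] = 84 BE 80 39 -> value 119545604 (4 byte(s))
  byte[8]=0x18 cont=0 payload=0x18=24: acc |= 24<<0 -> acc=24 shift=7 [end]
Varint 3: bytes[8:9] = 18 -> value 24 (1 byte(s))
  byte[9]=0x98 cont=1 payload=0x18=24: acc |= 24<<0 -> acc=24 shift=7
  byte[10]=0xC3 cont=1 payload=0x43=67: acc |= 67<<7 -> acc=8600 shift=14
  byte[11]=0x02 cont=0 payload=0x02=2: acc |= 2<<14 -> acc=41368 shift=21 [end]
Varint 4: bytes[9:12] = 98 C3 02 -> value 41368 (3 byte(s))
  byte[12]=0xC5 cont=1 payload=0x45=69: acc |= 69<<0 -> acc=69 shift=7
  byte[13]=0xE9 cont=1 payload=0x69=105: acc |= 105<<7 -> acc=13509 shift=14
  byte[14]=0xC0 cont=1 payload=0x40=64: acc |= 64<<14 -> acc=1062085 shift=21
  byte[15]=0x7E cont=0 payload=0x7E=126: acc |= 126<<21 -> acc=265303237 shift=28 [end]
Varint 5: bytes[12:16] = C5 E9 C0 7E -> value 265303237 (4 byte(s))

Answer: 27563101 119545604 24 41368 265303237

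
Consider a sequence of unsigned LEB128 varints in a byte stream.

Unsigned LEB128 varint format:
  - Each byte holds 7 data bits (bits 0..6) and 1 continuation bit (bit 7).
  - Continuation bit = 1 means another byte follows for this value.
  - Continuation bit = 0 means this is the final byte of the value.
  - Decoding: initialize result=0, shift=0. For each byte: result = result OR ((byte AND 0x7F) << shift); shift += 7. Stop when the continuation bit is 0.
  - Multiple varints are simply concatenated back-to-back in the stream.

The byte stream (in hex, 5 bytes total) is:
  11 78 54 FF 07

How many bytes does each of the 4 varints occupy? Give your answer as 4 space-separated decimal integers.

  byte[0]=0x11 cont=0 payload=0x11=17: acc |= 17<<0 -> acc=17 shift=7 [end]
Varint 1: bytes[0:1] = 11 -> value 17 (1 byte(s))
  byte[1]=0x78 cont=0 payload=0x78=120: acc |= 120<<0 -> acc=120 shift=7 [end]
Varint 2: bytes[1:2] = 78 -> value 120 (1 byte(s))
  byte[2]=0x54 cont=0 payload=0x54=84: acc |= 84<<0 -> acc=84 shift=7 [end]
Varint 3: bytes[2:3] = 54 -> value 84 (1 byte(s))
  byte[3]=0xFF cont=1 payload=0x7F=127: acc |= 127<<0 -> acc=127 shift=7
  byte[4]=0x07 cont=0 payload=0x07=7: acc |= 7<<7 -> acc=1023 shift=14 [end]
Varint 4: bytes[3:5] = FF 07 -> value 1023 (2 byte(s))

Answer: 1 1 1 2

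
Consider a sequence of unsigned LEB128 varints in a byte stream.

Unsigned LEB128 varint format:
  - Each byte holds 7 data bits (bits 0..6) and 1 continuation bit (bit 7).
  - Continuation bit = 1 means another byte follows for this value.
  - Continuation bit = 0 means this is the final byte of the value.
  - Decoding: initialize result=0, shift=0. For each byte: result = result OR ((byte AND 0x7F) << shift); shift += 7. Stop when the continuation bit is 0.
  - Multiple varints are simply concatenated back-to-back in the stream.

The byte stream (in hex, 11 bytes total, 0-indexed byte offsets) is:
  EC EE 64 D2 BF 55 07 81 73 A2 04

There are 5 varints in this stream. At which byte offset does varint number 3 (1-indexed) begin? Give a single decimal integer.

Answer: 6

Derivation:
  byte[0]=0xEC cont=1 payload=0x6C=108: acc |= 108<<0 -> acc=108 shift=7
  byte[1]=0xEE cont=1 payload=0x6E=110: acc |= 110<<7 -> acc=14188 shift=14
  byte[2]=0x64 cont=0 payload=0x64=100: acc |= 100<<14 -> acc=1652588 shift=21 [end]
Varint 1: bytes[0:3] = EC EE 64 -> value 1652588 (3 byte(s))
  byte[3]=0xD2 cont=1 payload=0x52=82: acc |= 82<<0 -> acc=82 shift=7
  byte[4]=0xBF cont=1 payload=0x3F=63: acc |= 63<<7 -> acc=8146 shift=14
  byte[5]=0x55 cont=0 payload=0x55=85: acc |= 85<<14 -> acc=1400786 shift=21 [end]
Varint 2: bytes[3:6] = D2 BF 55 -> value 1400786 (3 byte(s))
  byte[6]=0x07 cont=0 payload=0x07=7: acc |= 7<<0 -> acc=7 shift=7 [end]
Varint 3: bytes[6:7] = 07 -> value 7 (1 byte(s))
  byte[7]=0x81 cont=1 payload=0x01=1: acc |= 1<<0 -> acc=1 shift=7
  byte[8]=0x73 cont=0 payload=0x73=115: acc |= 115<<7 -> acc=14721 shift=14 [end]
Varint 4: bytes[7:9] = 81 73 -> value 14721 (2 byte(s))
  byte[9]=0xA2 cont=1 payload=0x22=34: acc |= 34<<0 -> acc=34 shift=7
  byte[10]=0x04 cont=0 payload=0x04=4: acc |= 4<<7 -> acc=546 shift=14 [end]
Varint 5: bytes[9:11] = A2 04 -> value 546 (2 byte(s))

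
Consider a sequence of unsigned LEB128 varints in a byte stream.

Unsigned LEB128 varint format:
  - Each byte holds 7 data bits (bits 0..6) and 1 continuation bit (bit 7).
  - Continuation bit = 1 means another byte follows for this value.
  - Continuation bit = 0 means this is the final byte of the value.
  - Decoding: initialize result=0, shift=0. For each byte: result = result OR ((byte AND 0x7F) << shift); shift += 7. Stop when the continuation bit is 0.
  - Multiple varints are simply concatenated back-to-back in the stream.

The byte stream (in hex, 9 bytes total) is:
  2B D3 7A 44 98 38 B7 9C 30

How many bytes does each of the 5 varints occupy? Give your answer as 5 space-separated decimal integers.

  byte[0]=0x2B cont=0 payload=0x2B=43: acc |= 43<<0 -> acc=43 shift=7 [end]
Varint 1: bytes[0:1] = 2B -> value 43 (1 byte(s))
  byte[1]=0xD3 cont=1 payload=0x53=83: acc |= 83<<0 -> acc=83 shift=7
  byte[2]=0x7A cont=0 payload=0x7A=122: acc |= 122<<7 -> acc=15699 shift=14 [end]
Varint 2: bytes[1:3] = D3 7A -> value 15699 (2 byte(s))
  byte[3]=0x44 cont=0 payload=0x44=68: acc |= 68<<0 -> acc=68 shift=7 [end]
Varint 3: bytes[3:4] = 44 -> value 68 (1 byte(s))
  byte[4]=0x98 cont=1 payload=0x18=24: acc |= 24<<0 -> acc=24 shift=7
  byte[5]=0x38 cont=0 payload=0x38=56: acc |= 56<<7 -> acc=7192 shift=14 [end]
Varint 4: bytes[4:6] = 98 38 -> value 7192 (2 byte(s))
  byte[6]=0xB7 cont=1 payload=0x37=55: acc |= 55<<0 -> acc=55 shift=7
  byte[7]=0x9C cont=1 payload=0x1C=28: acc |= 28<<7 -> acc=3639 shift=14
  byte[8]=0x30 cont=0 payload=0x30=48: acc |= 48<<14 -> acc=790071 shift=21 [end]
Varint 5: bytes[6:9] = B7 9C 30 -> value 790071 (3 byte(s))

Answer: 1 2 1 2 3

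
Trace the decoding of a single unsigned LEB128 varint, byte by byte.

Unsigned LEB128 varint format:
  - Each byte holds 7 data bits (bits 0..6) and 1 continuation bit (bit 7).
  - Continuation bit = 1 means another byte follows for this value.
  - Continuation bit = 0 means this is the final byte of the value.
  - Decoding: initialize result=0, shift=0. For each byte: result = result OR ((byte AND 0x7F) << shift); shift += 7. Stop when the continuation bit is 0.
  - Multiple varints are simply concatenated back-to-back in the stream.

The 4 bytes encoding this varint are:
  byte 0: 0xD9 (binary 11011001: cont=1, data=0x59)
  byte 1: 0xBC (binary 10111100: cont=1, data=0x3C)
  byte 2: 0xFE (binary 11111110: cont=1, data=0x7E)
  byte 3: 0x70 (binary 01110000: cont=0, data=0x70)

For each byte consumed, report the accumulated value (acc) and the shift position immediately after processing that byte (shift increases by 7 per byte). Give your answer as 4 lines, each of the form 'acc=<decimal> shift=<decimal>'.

Answer: acc=89 shift=7
acc=7769 shift=14
acc=2072153 shift=21
acc=236953177 shift=28

Derivation:
byte 0=0xD9: payload=0x59=89, contrib = 89<<0 = 89; acc -> 89, shift -> 7
byte 1=0xBC: payload=0x3C=60, contrib = 60<<7 = 7680; acc -> 7769, shift -> 14
byte 2=0xFE: payload=0x7E=126, contrib = 126<<14 = 2064384; acc -> 2072153, shift -> 21
byte 3=0x70: payload=0x70=112, contrib = 112<<21 = 234881024; acc -> 236953177, shift -> 28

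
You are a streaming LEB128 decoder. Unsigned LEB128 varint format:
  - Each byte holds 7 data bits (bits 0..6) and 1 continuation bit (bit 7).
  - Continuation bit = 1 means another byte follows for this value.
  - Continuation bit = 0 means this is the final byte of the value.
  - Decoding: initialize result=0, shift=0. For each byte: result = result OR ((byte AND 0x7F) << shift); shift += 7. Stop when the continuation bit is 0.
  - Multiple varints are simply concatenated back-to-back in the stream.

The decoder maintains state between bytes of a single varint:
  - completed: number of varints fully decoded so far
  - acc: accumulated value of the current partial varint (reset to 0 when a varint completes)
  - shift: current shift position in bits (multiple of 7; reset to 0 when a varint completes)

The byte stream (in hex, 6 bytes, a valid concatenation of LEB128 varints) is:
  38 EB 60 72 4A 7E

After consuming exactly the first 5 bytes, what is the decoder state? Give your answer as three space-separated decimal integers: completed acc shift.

Answer: 4 0 0

Derivation:
byte[0]=0x38 cont=0 payload=0x38: varint #1 complete (value=56); reset -> completed=1 acc=0 shift=0
byte[1]=0xEB cont=1 payload=0x6B: acc |= 107<<0 -> completed=1 acc=107 shift=7
byte[2]=0x60 cont=0 payload=0x60: varint #2 complete (value=12395); reset -> completed=2 acc=0 shift=0
byte[3]=0x72 cont=0 payload=0x72: varint #3 complete (value=114); reset -> completed=3 acc=0 shift=0
byte[4]=0x4A cont=0 payload=0x4A: varint #4 complete (value=74); reset -> completed=4 acc=0 shift=0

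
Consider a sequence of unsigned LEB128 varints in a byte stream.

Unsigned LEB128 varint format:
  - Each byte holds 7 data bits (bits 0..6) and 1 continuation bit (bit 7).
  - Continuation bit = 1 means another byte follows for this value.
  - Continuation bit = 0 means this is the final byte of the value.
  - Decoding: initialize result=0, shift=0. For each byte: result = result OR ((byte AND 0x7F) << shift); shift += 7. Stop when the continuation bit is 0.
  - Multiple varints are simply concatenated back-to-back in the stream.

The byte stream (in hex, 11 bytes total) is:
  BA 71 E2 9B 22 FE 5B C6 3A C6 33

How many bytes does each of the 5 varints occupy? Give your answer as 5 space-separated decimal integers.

  byte[0]=0xBA cont=1 payload=0x3A=58: acc |= 58<<0 -> acc=58 shift=7
  byte[1]=0x71 cont=0 payload=0x71=113: acc |= 113<<7 -> acc=14522 shift=14 [end]
Varint 1: bytes[0:2] = BA 71 -> value 14522 (2 byte(s))
  byte[2]=0xE2 cont=1 payload=0x62=98: acc |= 98<<0 -> acc=98 shift=7
  byte[3]=0x9B cont=1 payload=0x1B=27: acc |= 27<<7 -> acc=3554 shift=14
  byte[4]=0x22 cont=0 payload=0x22=34: acc |= 34<<14 -> acc=560610 shift=21 [end]
Varint 2: bytes[2:5] = E2 9B 22 -> value 560610 (3 byte(s))
  byte[5]=0xFE cont=1 payload=0x7E=126: acc |= 126<<0 -> acc=126 shift=7
  byte[6]=0x5B cont=0 payload=0x5B=91: acc |= 91<<7 -> acc=11774 shift=14 [end]
Varint 3: bytes[5:7] = FE 5B -> value 11774 (2 byte(s))
  byte[7]=0xC6 cont=1 payload=0x46=70: acc |= 70<<0 -> acc=70 shift=7
  byte[8]=0x3A cont=0 payload=0x3A=58: acc |= 58<<7 -> acc=7494 shift=14 [end]
Varint 4: bytes[7:9] = C6 3A -> value 7494 (2 byte(s))
  byte[9]=0xC6 cont=1 payload=0x46=70: acc |= 70<<0 -> acc=70 shift=7
  byte[10]=0x33 cont=0 payload=0x33=51: acc |= 51<<7 -> acc=6598 shift=14 [end]
Varint 5: bytes[9:11] = C6 33 -> value 6598 (2 byte(s))

Answer: 2 3 2 2 2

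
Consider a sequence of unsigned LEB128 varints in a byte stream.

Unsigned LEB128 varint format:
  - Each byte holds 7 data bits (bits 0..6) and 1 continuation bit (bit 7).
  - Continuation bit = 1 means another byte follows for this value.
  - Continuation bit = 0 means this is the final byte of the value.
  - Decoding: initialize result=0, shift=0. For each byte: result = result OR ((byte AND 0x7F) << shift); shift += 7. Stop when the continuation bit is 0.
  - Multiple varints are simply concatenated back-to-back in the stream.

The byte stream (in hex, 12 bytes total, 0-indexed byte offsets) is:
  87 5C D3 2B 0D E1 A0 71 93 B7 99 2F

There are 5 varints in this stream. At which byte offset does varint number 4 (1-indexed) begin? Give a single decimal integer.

Answer: 5

Derivation:
  byte[0]=0x87 cont=1 payload=0x07=7: acc |= 7<<0 -> acc=7 shift=7
  byte[1]=0x5C cont=0 payload=0x5C=92: acc |= 92<<7 -> acc=11783 shift=14 [end]
Varint 1: bytes[0:2] = 87 5C -> value 11783 (2 byte(s))
  byte[2]=0xD3 cont=1 payload=0x53=83: acc |= 83<<0 -> acc=83 shift=7
  byte[3]=0x2B cont=0 payload=0x2B=43: acc |= 43<<7 -> acc=5587 shift=14 [end]
Varint 2: bytes[2:4] = D3 2B -> value 5587 (2 byte(s))
  byte[4]=0x0D cont=0 payload=0x0D=13: acc |= 13<<0 -> acc=13 shift=7 [end]
Varint 3: bytes[4:5] = 0D -> value 13 (1 byte(s))
  byte[5]=0xE1 cont=1 payload=0x61=97: acc |= 97<<0 -> acc=97 shift=7
  byte[6]=0xA0 cont=1 payload=0x20=32: acc |= 32<<7 -> acc=4193 shift=14
  byte[7]=0x71 cont=0 payload=0x71=113: acc |= 113<<14 -> acc=1855585 shift=21 [end]
Varint 4: bytes[5:8] = E1 A0 71 -> value 1855585 (3 byte(s))
  byte[8]=0x93 cont=1 payload=0x13=19: acc |= 19<<0 -> acc=19 shift=7
  byte[9]=0xB7 cont=1 payload=0x37=55: acc |= 55<<7 -> acc=7059 shift=14
  byte[10]=0x99 cont=1 payload=0x19=25: acc |= 25<<14 -> acc=416659 shift=21
  byte[11]=0x2F cont=0 payload=0x2F=47: acc |= 47<<21 -> acc=98982803 shift=28 [end]
Varint 5: bytes[8:12] = 93 B7 99 2F -> value 98982803 (4 byte(s))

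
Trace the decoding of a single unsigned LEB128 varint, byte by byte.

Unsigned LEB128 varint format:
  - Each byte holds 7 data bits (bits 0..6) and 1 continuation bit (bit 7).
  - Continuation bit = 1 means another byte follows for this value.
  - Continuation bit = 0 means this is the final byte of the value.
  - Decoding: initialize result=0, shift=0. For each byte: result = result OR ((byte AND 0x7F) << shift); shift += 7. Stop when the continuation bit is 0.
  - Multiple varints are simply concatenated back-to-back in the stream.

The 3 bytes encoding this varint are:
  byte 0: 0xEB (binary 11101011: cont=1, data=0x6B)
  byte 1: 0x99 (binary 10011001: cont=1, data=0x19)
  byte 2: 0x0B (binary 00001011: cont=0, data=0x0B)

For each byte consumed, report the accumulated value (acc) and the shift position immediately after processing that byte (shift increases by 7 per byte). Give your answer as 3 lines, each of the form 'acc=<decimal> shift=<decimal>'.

byte 0=0xEB: payload=0x6B=107, contrib = 107<<0 = 107; acc -> 107, shift -> 7
byte 1=0x99: payload=0x19=25, contrib = 25<<7 = 3200; acc -> 3307, shift -> 14
byte 2=0x0B: payload=0x0B=11, contrib = 11<<14 = 180224; acc -> 183531, shift -> 21

Answer: acc=107 shift=7
acc=3307 shift=14
acc=183531 shift=21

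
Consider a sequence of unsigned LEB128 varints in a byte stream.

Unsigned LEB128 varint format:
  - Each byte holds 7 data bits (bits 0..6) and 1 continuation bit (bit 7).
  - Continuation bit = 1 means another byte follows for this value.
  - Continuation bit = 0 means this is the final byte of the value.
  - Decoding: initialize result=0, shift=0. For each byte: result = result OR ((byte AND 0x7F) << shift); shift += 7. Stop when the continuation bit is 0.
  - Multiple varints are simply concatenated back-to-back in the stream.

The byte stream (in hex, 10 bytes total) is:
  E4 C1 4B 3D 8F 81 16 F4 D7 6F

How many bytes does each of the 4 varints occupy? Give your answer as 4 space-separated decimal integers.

Answer: 3 1 3 3

Derivation:
  byte[0]=0xE4 cont=1 payload=0x64=100: acc |= 100<<0 -> acc=100 shift=7
  byte[1]=0xC1 cont=1 payload=0x41=65: acc |= 65<<7 -> acc=8420 shift=14
  byte[2]=0x4B cont=0 payload=0x4B=75: acc |= 75<<14 -> acc=1237220 shift=21 [end]
Varint 1: bytes[0:3] = E4 C1 4B -> value 1237220 (3 byte(s))
  byte[3]=0x3D cont=0 payload=0x3D=61: acc |= 61<<0 -> acc=61 shift=7 [end]
Varint 2: bytes[3:4] = 3D -> value 61 (1 byte(s))
  byte[4]=0x8F cont=1 payload=0x0F=15: acc |= 15<<0 -> acc=15 shift=7
  byte[5]=0x81 cont=1 payload=0x01=1: acc |= 1<<7 -> acc=143 shift=14
  byte[6]=0x16 cont=0 payload=0x16=22: acc |= 22<<14 -> acc=360591 shift=21 [end]
Varint 3: bytes[4:7] = 8F 81 16 -> value 360591 (3 byte(s))
  byte[7]=0xF4 cont=1 payload=0x74=116: acc |= 116<<0 -> acc=116 shift=7
  byte[8]=0xD7 cont=1 payload=0x57=87: acc |= 87<<7 -> acc=11252 shift=14
  byte[9]=0x6F cont=0 payload=0x6F=111: acc |= 111<<14 -> acc=1829876 shift=21 [end]
Varint 4: bytes[7:10] = F4 D7 6F -> value 1829876 (3 byte(s))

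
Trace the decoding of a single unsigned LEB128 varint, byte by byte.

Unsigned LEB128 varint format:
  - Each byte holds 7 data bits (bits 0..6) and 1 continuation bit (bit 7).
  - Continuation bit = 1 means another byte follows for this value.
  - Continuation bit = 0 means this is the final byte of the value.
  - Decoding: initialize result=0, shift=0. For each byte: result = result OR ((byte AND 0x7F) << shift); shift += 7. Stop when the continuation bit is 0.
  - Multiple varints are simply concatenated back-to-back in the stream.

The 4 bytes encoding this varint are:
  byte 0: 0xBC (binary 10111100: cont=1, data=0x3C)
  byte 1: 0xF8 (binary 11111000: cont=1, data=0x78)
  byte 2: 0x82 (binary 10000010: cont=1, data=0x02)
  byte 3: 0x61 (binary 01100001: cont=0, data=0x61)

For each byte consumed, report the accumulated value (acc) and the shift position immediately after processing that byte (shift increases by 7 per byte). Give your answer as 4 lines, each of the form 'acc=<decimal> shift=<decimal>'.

Answer: acc=60 shift=7
acc=15420 shift=14
acc=48188 shift=21
acc=203471932 shift=28

Derivation:
byte 0=0xBC: payload=0x3C=60, contrib = 60<<0 = 60; acc -> 60, shift -> 7
byte 1=0xF8: payload=0x78=120, contrib = 120<<7 = 15360; acc -> 15420, shift -> 14
byte 2=0x82: payload=0x02=2, contrib = 2<<14 = 32768; acc -> 48188, shift -> 21
byte 3=0x61: payload=0x61=97, contrib = 97<<21 = 203423744; acc -> 203471932, shift -> 28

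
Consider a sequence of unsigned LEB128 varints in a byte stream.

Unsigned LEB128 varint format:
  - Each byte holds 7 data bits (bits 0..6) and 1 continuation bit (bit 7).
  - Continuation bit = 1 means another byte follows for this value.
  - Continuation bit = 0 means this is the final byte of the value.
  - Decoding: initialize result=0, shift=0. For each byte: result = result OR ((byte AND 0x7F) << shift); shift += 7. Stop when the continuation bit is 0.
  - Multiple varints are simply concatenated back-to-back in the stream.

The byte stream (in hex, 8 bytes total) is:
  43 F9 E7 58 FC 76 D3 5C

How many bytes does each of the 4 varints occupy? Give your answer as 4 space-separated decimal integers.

  byte[0]=0x43 cont=0 payload=0x43=67: acc |= 67<<0 -> acc=67 shift=7 [end]
Varint 1: bytes[0:1] = 43 -> value 67 (1 byte(s))
  byte[1]=0xF9 cont=1 payload=0x79=121: acc |= 121<<0 -> acc=121 shift=7
  byte[2]=0xE7 cont=1 payload=0x67=103: acc |= 103<<7 -> acc=13305 shift=14
  byte[3]=0x58 cont=0 payload=0x58=88: acc |= 88<<14 -> acc=1455097 shift=21 [end]
Varint 2: bytes[1:4] = F9 E7 58 -> value 1455097 (3 byte(s))
  byte[4]=0xFC cont=1 payload=0x7C=124: acc |= 124<<0 -> acc=124 shift=7
  byte[5]=0x76 cont=0 payload=0x76=118: acc |= 118<<7 -> acc=15228 shift=14 [end]
Varint 3: bytes[4:6] = FC 76 -> value 15228 (2 byte(s))
  byte[6]=0xD3 cont=1 payload=0x53=83: acc |= 83<<0 -> acc=83 shift=7
  byte[7]=0x5C cont=0 payload=0x5C=92: acc |= 92<<7 -> acc=11859 shift=14 [end]
Varint 4: bytes[6:8] = D3 5C -> value 11859 (2 byte(s))

Answer: 1 3 2 2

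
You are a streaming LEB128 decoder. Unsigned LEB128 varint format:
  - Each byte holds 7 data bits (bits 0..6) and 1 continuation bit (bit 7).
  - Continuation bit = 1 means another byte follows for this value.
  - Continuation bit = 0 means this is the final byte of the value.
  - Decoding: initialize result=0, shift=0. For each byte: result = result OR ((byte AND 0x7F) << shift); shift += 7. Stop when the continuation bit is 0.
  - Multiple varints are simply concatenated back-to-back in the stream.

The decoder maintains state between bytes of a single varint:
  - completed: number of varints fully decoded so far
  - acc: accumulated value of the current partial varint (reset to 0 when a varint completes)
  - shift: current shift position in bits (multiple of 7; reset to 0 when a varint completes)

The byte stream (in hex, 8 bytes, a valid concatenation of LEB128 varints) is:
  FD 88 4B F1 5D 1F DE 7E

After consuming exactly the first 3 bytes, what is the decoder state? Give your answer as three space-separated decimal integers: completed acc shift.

Answer: 1 0 0

Derivation:
byte[0]=0xFD cont=1 payload=0x7D: acc |= 125<<0 -> completed=0 acc=125 shift=7
byte[1]=0x88 cont=1 payload=0x08: acc |= 8<<7 -> completed=0 acc=1149 shift=14
byte[2]=0x4B cont=0 payload=0x4B: varint #1 complete (value=1229949); reset -> completed=1 acc=0 shift=0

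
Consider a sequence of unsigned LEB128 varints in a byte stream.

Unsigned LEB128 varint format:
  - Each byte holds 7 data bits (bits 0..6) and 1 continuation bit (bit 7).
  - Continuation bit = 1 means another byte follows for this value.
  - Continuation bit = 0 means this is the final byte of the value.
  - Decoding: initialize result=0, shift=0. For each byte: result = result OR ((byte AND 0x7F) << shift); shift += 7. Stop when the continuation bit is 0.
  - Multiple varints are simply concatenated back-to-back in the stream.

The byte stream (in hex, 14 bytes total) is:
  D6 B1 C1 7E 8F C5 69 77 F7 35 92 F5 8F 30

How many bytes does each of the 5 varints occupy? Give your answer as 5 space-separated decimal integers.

  byte[0]=0xD6 cont=1 payload=0x56=86: acc |= 86<<0 -> acc=86 shift=7
  byte[1]=0xB1 cont=1 payload=0x31=49: acc |= 49<<7 -> acc=6358 shift=14
  byte[2]=0xC1 cont=1 payload=0x41=65: acc |= 65<<14 -> acc=1071318 shift=21
  byte[3]=0x7E cont=0 payload=0x7E=126: acc |= 126<<21 -> acc=265312470 shift=28 [end]
Varint 1: bytes[0:4] = D6 B1 C1 7E -> value 265312470 (4 byte(s))
  byte[4]=0x8F cont=1 payload=0x0F=15: acc |= 15<<0 -> acc=15 shift=7
  byte[5]=0xC5 cont=1 payload=0x45=69: acc |= 69<<7 -> acc=8847 shift=14
  byte[6]=0x69 cont=0 payload=0x69=105: acc |= 105<<14 -> acc=1729167 shift=21 [end]
Varint 2: bytes[4:7] = 8F C5 69 -> value 1729167 (3 byte(s))
  byte[7]=0x77 cont=0 payload=0x77=119: acc |= 119<<0 -> acc=119 shift=7 [end]
Varint 3: bytes[7:8] = 77 -> value 119 (1 byte(s))
  byte[8]=0xF7 cont=1 payload=0x77=119: acc |= 119<<0 -> acc=119 shift=7
  byte[9]=0x35 cont=0 payload=0x35=53: acc |= 53<<7 -> acc=6903 shift=14 [end]
Varint 4: bytes[8:10] = F7 35 -> value 6903 (2 byte(s))
  byte[10]=0x92 cont=1 payload=0x12=18: acc |= 18<<0 -> acc=18 shift=7
  byte[11]=0xF5 cont=1 payload=0x75=117: acc |= 117<<7 -> acc=14994 shift=14
  byte[12]=0x8F cont=1 payload=0x0F=15: acc |= 15<<14 -> acc=260754 shift=21
  byte[13]=0x30 cont=0 payload=0x30=48: acc |= 48<<21 -> acc=100924050 shift=28 [end]
Varint 5: bytes[10:14] = 92 F5 8F 30 -> value 100924050 (4 byte(s))

Answer: 4 3 1 2 4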